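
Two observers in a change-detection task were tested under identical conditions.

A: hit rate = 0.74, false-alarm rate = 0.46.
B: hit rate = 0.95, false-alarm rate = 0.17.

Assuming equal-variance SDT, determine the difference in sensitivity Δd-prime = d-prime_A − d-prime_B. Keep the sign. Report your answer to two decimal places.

Δd-prime = -1.86

A: z(0.74) = 0.643, z(0.46) = -0.100, d' = 0.743
B: z(0.95) = 1.645, z(0.17) = -0.954, d' = 2.599
Δd' = d'_A − d'_B = 0.743 − 2.599 = -1.856
B has the higher sensitivity.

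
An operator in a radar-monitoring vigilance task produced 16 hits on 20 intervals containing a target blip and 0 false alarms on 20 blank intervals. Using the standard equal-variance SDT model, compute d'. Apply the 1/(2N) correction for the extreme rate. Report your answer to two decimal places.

d' = 2.80

The false-alarm rate is 0/20 = 0, so apply the 1/(2N) correction: FA → 1/(2·20) = 0.02500.
z(H) = z(0.80000) = 0.842
z(FA) = z(0.02500) = -1.960
d' = 0.842 − (-1.960) = 2.802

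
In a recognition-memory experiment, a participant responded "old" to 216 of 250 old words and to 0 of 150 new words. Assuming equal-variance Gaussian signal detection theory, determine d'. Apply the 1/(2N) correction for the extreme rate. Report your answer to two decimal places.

d' = 3.81

The false-alarm rate is 0/150 = 0, so apply the 1/(2N) correction: FA → 1/(2·150) = 0.00333.
z(H) = z(0.86400) = 1.098
z(FA) = z(0.00333) = -2.713
d' = 1.098 − (-2.713) = 3.811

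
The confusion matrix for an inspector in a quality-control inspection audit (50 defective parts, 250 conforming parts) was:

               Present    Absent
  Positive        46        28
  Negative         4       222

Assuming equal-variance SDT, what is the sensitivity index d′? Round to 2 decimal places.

d′ = 2.62

H = 46/50 = 0.9200
FA = 28/250 = 0.1120
z(H) = 1.4051
z(FA) = -1.2160
d' = z(H) − z(FA) = 1.4051 − (-1.2160) = 2.6211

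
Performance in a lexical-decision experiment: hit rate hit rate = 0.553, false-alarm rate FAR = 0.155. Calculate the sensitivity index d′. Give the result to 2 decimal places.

Φ⁻¹(H) = Φ⁻¹(0.553) = 0.1332
Φ⁻¹(FA) = Φ⁻¹(0.155) = -1.0152
d' = z(H) − z(FA) = 0.1332 − (-1.0152) = 1.1484

d′ = 1.15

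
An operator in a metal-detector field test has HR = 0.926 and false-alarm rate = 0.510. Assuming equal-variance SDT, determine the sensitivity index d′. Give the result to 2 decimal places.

d′ = 1.42

Φ⁻¹(0.926) = 1.4466, Φ⁻¹(0.510) = 0.0251
d' = z(H) − z(FA) = 1.4466 − 0.0251 = 1.4215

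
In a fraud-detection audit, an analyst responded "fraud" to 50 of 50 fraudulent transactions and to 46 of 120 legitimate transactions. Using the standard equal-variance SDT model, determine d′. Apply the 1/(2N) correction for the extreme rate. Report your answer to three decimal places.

The hit rate is 50/50 = 1, so apply the 1/(2N) correction: H → 1 − 1/(2·50) = 0.99000.
z(H) = z(0.99000) = 2.3263
z(FA) = z(0.38333) = -0.2967
d' = 2.3263 − (-0.2967) = 2.6230

d′ = 2.623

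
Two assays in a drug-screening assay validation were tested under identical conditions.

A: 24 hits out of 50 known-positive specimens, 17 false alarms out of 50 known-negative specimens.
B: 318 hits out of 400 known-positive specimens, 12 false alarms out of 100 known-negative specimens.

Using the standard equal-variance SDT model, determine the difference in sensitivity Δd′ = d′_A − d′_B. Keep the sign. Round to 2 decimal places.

Δd′ = -1.64

A: z(0.4800) = -0.050, z(0.3400) = -0.412, d' = 0.362
B: z(0.7950) = 0.824, z(0.1200) = -1.175, d' = 1.999
Δd' = d'_A − d'_B = 0.362 − 1.999 = -1.637
B has the higher sensitivity.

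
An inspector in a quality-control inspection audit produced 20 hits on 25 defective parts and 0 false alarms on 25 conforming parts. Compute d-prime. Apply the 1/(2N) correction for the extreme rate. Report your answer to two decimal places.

d-prime = 2.90

The false-alarm rate is 0/25 = 0, so apply the 1/(2N) correction: FA → 1/(2·25) = 0.02000.
z(H) = z(0.80000) = 0.842
z(FA) = z(0.02000) = -2.054
d' = 0.842 − (-2.054) = 2.896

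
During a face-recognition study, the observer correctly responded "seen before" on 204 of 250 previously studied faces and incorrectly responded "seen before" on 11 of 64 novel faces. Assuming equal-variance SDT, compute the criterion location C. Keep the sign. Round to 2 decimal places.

C = 0.02

H = 204/250 = 0.8160
FA = 11/64 = 0.1719
Φ⁻¹(H) = Φ⁻¹(0.8160) = 0.9002
Φ⁻¹(FA) = Φ⁻¹(0.1719) = -0.9467
c = −½·[z(H) + z(FA)] = −0.5 × (0.9002 + (-0.9467)) = 0.02325
c > 0: the observer has a conservative response bias.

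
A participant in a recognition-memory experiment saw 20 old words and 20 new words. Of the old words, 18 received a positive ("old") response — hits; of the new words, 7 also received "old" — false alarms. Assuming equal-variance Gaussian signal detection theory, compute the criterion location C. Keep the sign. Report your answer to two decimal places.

C = -0.45

H = 18/20 = 0.9000
FA = 7/20 = 0.3500
z(H) = 1.282
z(FA) = -0.385
c = −½·[z(H) + z(FA)] = −0.5 × (1.282 + (-0.385)) = -0.4485
c < 0: the participant has a liberal response bias.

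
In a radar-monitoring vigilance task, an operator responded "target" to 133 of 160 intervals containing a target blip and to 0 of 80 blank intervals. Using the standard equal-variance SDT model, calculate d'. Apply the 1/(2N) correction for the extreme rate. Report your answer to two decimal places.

The false-alarm rate is 0/80 = 0, so apply the 1/(2N) correction: FA → 1/(2·80) = 0.00625.
z(H) = z(0.83125) = 0.959
z(FA) = z(0.00625) = -2.498
d' = 0.959 − (-2.498) = 3.457

d' = 3.46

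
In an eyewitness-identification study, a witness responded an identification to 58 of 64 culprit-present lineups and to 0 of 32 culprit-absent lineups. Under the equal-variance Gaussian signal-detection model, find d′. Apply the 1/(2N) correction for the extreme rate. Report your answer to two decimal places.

The false-alarm rate is 0/32 = 0, so apply the 1/(2N) correction: FA → 1/(2·32) = 0.01562.
z(H) = z(0.90625) = 1.318
z(FA) = z(0.01562) = -2.154
d' = 1.318 − (-2.154) = 3.472

d′ = 3.47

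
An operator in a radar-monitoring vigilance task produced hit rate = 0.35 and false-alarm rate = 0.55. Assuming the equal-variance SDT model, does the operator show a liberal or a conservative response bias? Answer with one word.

z(H) = -0.385, z(FA) = 0.126
c = −½·(z(H) + z(FA)) = 0.1295
c > 0 → conservative criterion (biased toward responding “no”).

conservative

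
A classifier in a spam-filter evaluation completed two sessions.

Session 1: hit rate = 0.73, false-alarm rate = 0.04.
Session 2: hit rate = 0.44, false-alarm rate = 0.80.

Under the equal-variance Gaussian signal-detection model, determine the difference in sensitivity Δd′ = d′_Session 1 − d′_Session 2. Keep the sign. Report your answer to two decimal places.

Δd′ = 3.36

Session 1: z(0.73) = 0.613, z(0.04) = -1.751, d' = 2.364
Session 2: z(0.44) = -0.151, z(0.80) = 0.842, d' = -0.993
Δd' = d'_Session 1 − d'_Session 2 = 2.364 − (-0.993) = 3.357
Session 1 has the higher sensitivity.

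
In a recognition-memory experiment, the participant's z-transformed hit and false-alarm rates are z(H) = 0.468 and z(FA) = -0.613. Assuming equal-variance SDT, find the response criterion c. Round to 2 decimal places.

c = 0.07

c = −½·[z(H) + z(FA)] = −½·(0.468 + (-0.613)) = 0.0725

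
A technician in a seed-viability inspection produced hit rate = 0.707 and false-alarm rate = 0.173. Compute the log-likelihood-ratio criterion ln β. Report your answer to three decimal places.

z(H) = z(0.707) = 0.5446
z(FA) = z(0.173) = -0.9424
ln β = −½·[z(H)² − z(FA)²] = −0.5 × (0.2966 − 0.8881) = 0.29575

ln β = 0.296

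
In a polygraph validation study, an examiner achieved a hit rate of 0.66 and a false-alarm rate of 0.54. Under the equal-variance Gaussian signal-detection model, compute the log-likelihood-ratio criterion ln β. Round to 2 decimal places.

ln β = -0.08

Φ⁻¹(H) = Φ⁻¹(0.66) = 0.412
Φ⁻¹(FA) = Φ⁻¹(0.54) = 0.100
ln β = −½·[z(H)² − z(FA)²] = −0.5 × (0.170 − 0.010) = -0.080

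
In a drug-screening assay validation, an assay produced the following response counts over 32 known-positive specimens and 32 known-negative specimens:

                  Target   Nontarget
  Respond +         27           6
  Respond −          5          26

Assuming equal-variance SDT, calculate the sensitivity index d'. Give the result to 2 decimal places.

d' = 1.90

H = 27/32 = 0.8438
FA = 6/32 = 0.1875
z(0.8438) = 1.010, z(0.1875) = -0.887
d' = z(H) − z(FA) = 1.010 − (-0.887) = 1.897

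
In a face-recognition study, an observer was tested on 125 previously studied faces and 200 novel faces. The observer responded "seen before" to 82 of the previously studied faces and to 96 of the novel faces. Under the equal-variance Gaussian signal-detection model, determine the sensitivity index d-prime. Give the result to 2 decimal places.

d-prime = 0.45

H = 82/125 = 0.6560
FA = 96/200 = 0.4800
z(0.6560) = 0.402, z(0.4800) = -0.050
d' = z(H) − z(FA) = 0.402 − (-0.050) = 0.452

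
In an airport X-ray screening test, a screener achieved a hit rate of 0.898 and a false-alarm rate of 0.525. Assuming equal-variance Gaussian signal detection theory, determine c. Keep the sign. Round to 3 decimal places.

z(H) = z(0.898) = 1.2702
z(FA) = z(0.525) = 0.0627
c = −½·[z(H) + z(FA)] = −0.5 × (1.2702 + 0.0627) = -0.66645
c < 0: the screener has a liberal response bias.

c = -0.666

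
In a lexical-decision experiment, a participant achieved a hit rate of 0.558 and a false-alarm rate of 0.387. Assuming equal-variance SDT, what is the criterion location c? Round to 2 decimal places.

c = 0.07

z(H) = 0.146
z(FA) = -0.287
c = −½·[z(H) + z(FA)] = −0.5 × (0.146 + (-0.287)) = 0.0705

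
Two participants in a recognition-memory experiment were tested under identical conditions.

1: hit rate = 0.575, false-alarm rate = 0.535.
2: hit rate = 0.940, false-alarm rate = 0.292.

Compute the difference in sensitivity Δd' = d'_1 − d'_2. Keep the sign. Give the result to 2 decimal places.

1: z(0.575) = 0.189, z(0.535) = 0.088, d' = 0.101
2: z(0.940) = 1.555, z(0.292) = -0.548, d' = 2.103
Δd' = d'_1 − d'_2 = 0.101 − 2.103 = -2.002
2 has the higher sensitivity.

Δd' = -2.00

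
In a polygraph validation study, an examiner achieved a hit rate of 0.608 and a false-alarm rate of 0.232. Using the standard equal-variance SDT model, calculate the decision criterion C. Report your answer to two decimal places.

z(H) = z(0.608) = 0.2741
z(FA) = z(0.232) = -0.7323
c = −½·[z(H) + z(FA)] = −0.5 × (0.2741 + (-0.7323)) = 0.2291

C = 0.23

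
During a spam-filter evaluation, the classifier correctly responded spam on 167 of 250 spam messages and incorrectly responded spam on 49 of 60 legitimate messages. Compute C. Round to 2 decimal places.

H = 167/250 = 0.6680
FA = 49/60 = 0.8167
z(0.6680) = 0.434, z(0.8167) = 0.903
c = −½·[z(H) + z(FA)] = −0.5 × (0.434 + 0.903) = -0.6685

C = -0.67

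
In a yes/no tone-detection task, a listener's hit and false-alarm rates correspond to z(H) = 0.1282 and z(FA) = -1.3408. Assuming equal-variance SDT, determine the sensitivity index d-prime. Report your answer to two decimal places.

d-prime = 1.47

d' = z(H) − z(FA) = 0.1282 − (-1.3408) = 1.4690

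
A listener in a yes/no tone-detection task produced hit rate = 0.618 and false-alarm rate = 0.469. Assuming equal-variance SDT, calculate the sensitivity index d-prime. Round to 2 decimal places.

d-prime = 0.38

z(H) = 0.300
z(FA) = -0.078
d' = z(H) − z(FA) = 0.300 − (-0.078) = 0.378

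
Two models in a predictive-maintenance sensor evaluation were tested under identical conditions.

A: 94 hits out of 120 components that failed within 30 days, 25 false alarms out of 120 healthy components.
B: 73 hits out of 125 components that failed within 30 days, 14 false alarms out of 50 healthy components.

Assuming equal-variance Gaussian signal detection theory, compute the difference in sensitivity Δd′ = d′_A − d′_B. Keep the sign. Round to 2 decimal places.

Δd′ = 0.80

A: z(0.7833) = 0.783, z(0.2083) = -0.812, d' = 1.595
B: z(0.5840) = 0.212, z(0.2800) = -0.583, d' = 0.795
Δd' = d'_A − d'_B = 1.595 − 0.795 = 0.800
A has the higher sensitivity.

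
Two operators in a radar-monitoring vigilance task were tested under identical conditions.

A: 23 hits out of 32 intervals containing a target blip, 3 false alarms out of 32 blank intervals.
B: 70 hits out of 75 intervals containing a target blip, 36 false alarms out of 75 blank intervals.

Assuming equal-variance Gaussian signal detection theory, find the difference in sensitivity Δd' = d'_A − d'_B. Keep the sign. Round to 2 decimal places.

Δd' = 0.35

A: z(0.7188) = 0.579, z(0.0938) = -1.318, d' = 1.897
B: z(0.9333) = 1.501, z(0.4800) = -0.050, d' = 1.551
Δd' = d'_A − d'_B = 1.897 − 1.551 = 0.346
A has the higher sensitivity.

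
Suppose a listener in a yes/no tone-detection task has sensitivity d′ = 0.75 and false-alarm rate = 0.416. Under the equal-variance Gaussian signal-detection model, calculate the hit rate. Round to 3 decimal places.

hit rate = 0.705

z(false-alarm rate) = z(0.416) = -0.2121
z(H) = z(FA) + d' = -0.2121 + 0.75 = 0.5379
hit rate = Φ(0.5379) = 0.7047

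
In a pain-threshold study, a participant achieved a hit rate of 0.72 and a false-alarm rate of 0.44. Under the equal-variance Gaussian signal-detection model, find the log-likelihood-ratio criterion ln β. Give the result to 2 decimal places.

ln β = -0.16

z(0.72) = 0.583, z(0.44) = -0.151
ln β = −½·[z(H)² − z(FA)²] = −0.5 × (0.340 − 0.023) = -0.1585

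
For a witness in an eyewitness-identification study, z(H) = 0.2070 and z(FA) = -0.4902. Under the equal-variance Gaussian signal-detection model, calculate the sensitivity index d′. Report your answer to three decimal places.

d′ = 0.697

d' = z(H) − z(FA) = 0.2070 − (-0.4902) = 0.6972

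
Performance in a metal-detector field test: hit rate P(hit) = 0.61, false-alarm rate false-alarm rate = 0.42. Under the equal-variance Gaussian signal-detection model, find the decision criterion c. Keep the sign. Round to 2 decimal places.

c = -0.04

z(0.61) = 0.279, z(0.42) = -0.202
c = −½·[z(H) + z(FA)] = −0.5 × (0.279 + (-0.202)) = -0.0385
c < 0: the operator has a liberal response bias.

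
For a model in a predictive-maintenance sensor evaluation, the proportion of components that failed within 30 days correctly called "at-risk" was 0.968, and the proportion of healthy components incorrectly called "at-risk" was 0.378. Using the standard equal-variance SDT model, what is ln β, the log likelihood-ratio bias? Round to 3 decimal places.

z(H) = 1.8522
z(FA) = -0.3107
ln β = −½·[z(H)² − z(FA)²] = −0.5 × (3.4306 − 0.0965) = -1.66705

ln β = -1.667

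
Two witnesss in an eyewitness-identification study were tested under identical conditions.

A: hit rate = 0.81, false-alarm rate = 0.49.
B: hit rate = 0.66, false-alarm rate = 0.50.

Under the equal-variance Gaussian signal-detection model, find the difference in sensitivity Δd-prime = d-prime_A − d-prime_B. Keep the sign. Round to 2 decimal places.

Δd-prime = 0.49

A: z(0.81) = 0.878, z(0.49) = -0.025, d' = 0.903
B: z(0.66) = 0.412, z(0.50) = 0.000, d' = 0.412
Δd' = d'_A − d'_B = 0.903 − 0.412 = 0.491
A has the higher sensitivity.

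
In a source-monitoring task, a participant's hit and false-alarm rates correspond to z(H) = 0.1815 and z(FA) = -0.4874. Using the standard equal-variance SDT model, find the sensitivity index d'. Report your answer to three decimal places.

d' = 0.669

d' = z(H) − z(FA) = 0.1815 − (-0.4874) = 0.6689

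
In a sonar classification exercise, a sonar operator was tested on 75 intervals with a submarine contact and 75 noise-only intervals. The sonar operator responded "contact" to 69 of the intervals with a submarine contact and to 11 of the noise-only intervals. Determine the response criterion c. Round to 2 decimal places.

H = 69/75 = 0.9200
FA = 11/75 = 0.1467
Φ⁻¹(H) = 1.4051
Φ⁻¹(FA) = -1.0507
c = −½·[z(H) + z(FA)] = −0.5 × (1.4051 + (-1.0507)) = -0.1772
c < 0: the sonar operator has a liberal response bias.

c = -0.18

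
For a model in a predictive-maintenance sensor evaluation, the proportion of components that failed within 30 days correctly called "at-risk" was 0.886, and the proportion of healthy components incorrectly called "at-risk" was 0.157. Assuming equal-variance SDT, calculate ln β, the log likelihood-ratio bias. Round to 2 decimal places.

z(0.886) = 1.206, z(0.157) = -1.007
ln β = −½·[z(H)² − z(FA)²] = −0.5 × (1.454 − 1.014) = -0.220

ln β = -0.22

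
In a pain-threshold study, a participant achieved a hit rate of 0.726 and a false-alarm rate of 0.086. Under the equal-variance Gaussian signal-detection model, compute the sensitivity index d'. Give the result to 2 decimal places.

d' = 1.97

z(0.726) = 0.6008, z(0.086) = -1.3658
d' = z(H) − z(FA) = 0.6008 − (-1.3658) = 1.9666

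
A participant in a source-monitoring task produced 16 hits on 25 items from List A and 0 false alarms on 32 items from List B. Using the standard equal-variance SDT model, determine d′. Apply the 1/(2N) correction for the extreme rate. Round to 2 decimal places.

The false-alarm rate is 0/32 = 0, so apply the 1/(2N) correction: FA → 1/(2·32) = 0.01562.
z(H) = z(0.64000) = 0.358
z(FA) = z(0.01562) = -2.154
d' = 0.358 − (-2.154) = 2.512

d′ = 2.51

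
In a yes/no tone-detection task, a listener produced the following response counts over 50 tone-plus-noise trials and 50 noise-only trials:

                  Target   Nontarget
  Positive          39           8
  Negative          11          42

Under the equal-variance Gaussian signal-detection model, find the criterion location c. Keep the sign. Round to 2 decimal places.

c = 0.11

H = 39/50 = 0.7800
FA = 8/50 = 0.1600
z(H) = 0.772
z(FA) = -0.994
c = −½·[z(H) + z(FA)] = −0.5 × (0.772 + (-0.994)) = 0.111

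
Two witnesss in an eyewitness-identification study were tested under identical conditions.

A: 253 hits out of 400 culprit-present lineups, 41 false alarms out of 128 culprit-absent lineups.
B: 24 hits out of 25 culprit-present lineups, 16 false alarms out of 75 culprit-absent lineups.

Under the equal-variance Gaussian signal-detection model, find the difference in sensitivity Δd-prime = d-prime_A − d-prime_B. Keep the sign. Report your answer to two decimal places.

A: z(0.6325) = 0.338, z(0.3203) = -0.467, d' = 0.805
B: z(0.9600) = 1.751, z(0.2133) = -0.795, d' = 2.546
Δd' = d'_A − d'_B = 0.805 − 2.546 = -1.741
B has the higher sensitivity.

Δd-prime = -1.74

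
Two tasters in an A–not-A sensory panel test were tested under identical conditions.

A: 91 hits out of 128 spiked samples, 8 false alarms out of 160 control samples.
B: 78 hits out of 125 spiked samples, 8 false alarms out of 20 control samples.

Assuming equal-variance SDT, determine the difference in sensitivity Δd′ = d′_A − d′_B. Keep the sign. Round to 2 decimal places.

Δd′ = 1.63

A: z(0.7109) = 0.556, z(0.0500) = -1.645, d' = 2.201
B: z(0.6240) = 0.316, z(0.4000) = -0.253, d' = 0.569
Δd' = d'_A − d'_B = 2.201 − 0.569 = 1.632
A has the higher sensitivity.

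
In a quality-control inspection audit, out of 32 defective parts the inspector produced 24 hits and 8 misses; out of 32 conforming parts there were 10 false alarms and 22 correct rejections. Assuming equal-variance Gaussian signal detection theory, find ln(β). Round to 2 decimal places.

ln β = -0.11

H = 24/32 = 0.7500
FA = 10/32 = 0.3125
Φ⁻¹(H) = Φ⁻¹(0.7500) = 0.674
Φ⁻¹(FA) = Φ⁻¹(0.3125) = -0.489
ln β = −½·[z(H)² − z(FA)²] = −0.5 × (0.454 − 0.239) = -0.1075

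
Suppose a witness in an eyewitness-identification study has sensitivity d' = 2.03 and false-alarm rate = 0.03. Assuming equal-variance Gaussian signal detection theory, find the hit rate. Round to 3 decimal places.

hit rate = 0.559

z(false-alarm rate) = z(0.03) = -1.8808
z(H) = z(FA) + d' = -1.8808 + 2.03 = 0.1492
hit rate = Φ(0.1492) = 0.5593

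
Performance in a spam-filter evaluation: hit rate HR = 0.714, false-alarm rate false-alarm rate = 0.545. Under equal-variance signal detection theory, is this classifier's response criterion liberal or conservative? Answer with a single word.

liberal

z(H) = 0.565, z(FA) = 0.113
c = −½·(z(H) + z(FA)) = -0.339
c < 0 → liberal criterion (biased toward responding “yes”).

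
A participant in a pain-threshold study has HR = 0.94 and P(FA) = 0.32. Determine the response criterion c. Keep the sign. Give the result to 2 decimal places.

z(H) = 1.5548
z(FA) = -0.4677
c = −½·[z(H) + z(FA)] = −0.5 × (1.5548 + (-0.4677)) = -0.54355

c = -0.54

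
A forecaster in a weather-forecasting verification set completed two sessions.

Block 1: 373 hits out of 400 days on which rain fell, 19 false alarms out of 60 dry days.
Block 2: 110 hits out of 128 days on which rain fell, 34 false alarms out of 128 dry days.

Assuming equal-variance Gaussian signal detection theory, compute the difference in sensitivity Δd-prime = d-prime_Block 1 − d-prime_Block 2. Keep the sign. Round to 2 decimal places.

Δd-prime = 0.27

Block 1: z(0.9325) = 1.495, z(0.3167) = -0.477, d' = 1.972
Block 2: z(0.8594) = 1.078, z(0.2656) = -0.626, d' = 1.704
Δd' = d'_Block 1 − d'_Block 2 = 1.972 − 1.704 = 0.268
Block 1 has the higher sensitivity.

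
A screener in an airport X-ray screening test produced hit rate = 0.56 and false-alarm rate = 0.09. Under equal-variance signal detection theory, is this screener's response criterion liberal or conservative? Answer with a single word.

z(H) = 0.151, z(FA) = -1.341
c = −½·(z(H) + z(FA)) = 0.595
c > 0 → conservative criterion (biased toward responding “no”).

conservative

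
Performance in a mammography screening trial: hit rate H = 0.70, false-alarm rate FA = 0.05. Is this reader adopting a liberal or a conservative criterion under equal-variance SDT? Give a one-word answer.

conservative

z(H) = 0.524, z(FA) = -1.645
c = −½·(z(H) + z(FA)) = 0.5605
c > 0 → conservative criterion (biased toward responding “no”).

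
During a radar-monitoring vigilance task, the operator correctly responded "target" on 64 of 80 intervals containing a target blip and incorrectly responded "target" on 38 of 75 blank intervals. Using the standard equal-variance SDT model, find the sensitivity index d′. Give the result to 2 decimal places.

H = 64/80 = 0.8000
FA = 38/75 = 0.5067
z(0.8000) = 0.8416, z(0.5067) = 0.0168
d' = z(H) − z(FA) = 0.8416 − 0.0168 = 0.8248

d′ = 0.82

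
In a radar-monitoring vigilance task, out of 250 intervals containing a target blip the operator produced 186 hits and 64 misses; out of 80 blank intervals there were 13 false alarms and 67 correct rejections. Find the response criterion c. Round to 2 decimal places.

H = 186/250 = 0.7440
FA = 13/80 = 0.1625
Φ⁻¹(0.7440) = 0.6557, Φ⁻¹(0.1625) = -0.9842
c = −½·[z(H) + z(FA)] = −0.5 × (0.6557 + (-0.9842)) = 0.16425
c > 0: the operator has a conservative response bias.

c = 0.16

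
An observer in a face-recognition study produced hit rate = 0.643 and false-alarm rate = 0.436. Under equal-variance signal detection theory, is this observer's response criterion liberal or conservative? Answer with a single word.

liberal

z(H) = 0.366, z(FA) = -0.161
c = −½·(z(H) + z(FA)) = -0.1025
c < 0 → liberal criterion (biased toward responding “yes”).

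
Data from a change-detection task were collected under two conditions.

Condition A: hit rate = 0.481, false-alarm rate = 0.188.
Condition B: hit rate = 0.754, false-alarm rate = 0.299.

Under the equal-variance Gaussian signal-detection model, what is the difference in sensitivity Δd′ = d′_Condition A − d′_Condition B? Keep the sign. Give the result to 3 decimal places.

Δd′ = -0.377

Condition A: z(0.481) = -0.0476, z(0.188) = -0.8853, d' = 0.8377
Condition B: z(0.754) = 0.6871, z(0.299) = -0.5273, d' = 1.2144
Δd' = d'_Condition A − d'_Condition B = 0.8377 − 1.2144 = -0.3767
Condition B has the higher sensitivity.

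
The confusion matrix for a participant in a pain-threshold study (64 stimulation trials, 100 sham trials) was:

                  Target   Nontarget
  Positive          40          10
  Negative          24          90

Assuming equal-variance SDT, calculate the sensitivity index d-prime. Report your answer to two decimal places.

H = 40/64 = 0.6250
FA = 10/100 = 0.1000
z(0.6250) = 0.3186, z(0.1000) = -1.2816
d' = z(H) − z(FA) = 0.3186 − (-1.2816) = 1.6002

d-prime = 1.60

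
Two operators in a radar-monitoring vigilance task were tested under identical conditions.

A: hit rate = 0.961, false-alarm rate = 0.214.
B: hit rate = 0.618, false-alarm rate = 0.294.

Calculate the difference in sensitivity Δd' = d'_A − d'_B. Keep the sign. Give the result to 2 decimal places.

A: z(0.961) = 1.762, z(0.214) = -0.793, d' = 2.555
B: z(0.618) = 0.300, z(0.294) = -0.542, d' = 0.842
Δd' = d'_A − d'_B = 2.555 − 0.842 = 1.713
A has the higher sensitivity.

Δd' = 1.71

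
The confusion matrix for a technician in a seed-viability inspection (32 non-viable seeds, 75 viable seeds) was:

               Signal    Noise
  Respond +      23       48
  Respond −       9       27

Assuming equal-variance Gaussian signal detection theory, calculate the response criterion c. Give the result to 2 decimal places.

H = 23/32 = 0.7188
FA = 48/75 = 0.6400
z(H) = 0.5793
z(FA) = 0.3585
c = −½·[z(H) + z(FA)] = −0.5 × (0.5793 + 0.3585) = -0.4689

c = -0.47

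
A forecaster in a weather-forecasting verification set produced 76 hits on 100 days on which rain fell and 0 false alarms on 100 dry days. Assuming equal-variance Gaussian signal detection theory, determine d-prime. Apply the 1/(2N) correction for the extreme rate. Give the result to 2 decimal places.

d-prime = 3.28

The false-alarm rate is 0/100 = 0, so apply the 1/(2N) correction: FA → 1/(2·100) = 0.00500.
z(H) = z(0.76000) = 0.706
z(FA) = z(0.00500) = -2.576
d' = 0.706 − (-2.576) = 3.282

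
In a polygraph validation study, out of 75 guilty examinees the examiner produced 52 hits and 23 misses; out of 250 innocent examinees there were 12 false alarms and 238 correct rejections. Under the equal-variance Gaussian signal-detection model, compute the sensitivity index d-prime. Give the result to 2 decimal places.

d-prime = 2.17

H = 52/75 = 0.6933
FA = 12/250 = 0.0480
z(0.6933) = 0.505, z(0.0480) = -1.665
d' = z(H) − z(FA) = 0.505 − (-1.665) = 2.170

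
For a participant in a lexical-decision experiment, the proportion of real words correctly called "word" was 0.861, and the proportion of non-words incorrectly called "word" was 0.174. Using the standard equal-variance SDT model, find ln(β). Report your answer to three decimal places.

ln β = -0.148

Φ⁻¹(0.861) = 1.0848, Φ⁻¹(0.174) = -0.9385
ln β = −½·[z(H)² − z(FA)²] = −0.5 × (1.1768 − 0.8808) = -0.1480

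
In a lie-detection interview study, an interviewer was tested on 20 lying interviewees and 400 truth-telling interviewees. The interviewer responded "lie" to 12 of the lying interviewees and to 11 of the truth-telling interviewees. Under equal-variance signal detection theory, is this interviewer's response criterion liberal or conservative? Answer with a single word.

z(H) = 0.253, z(FA) = -1.919
c = −½·(z(H) + z(FA)) = 0.833
c > 0 → conservative criterion (biased toward responding “no”).

conservative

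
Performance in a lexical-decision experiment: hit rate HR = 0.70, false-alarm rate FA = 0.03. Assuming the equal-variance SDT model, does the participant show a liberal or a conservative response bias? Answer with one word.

z(H) = 0.524, z(FA) = -1.881
c = −½·(z(H) + z(FA)) = 0.6785
c > 0 → conservative criterion (biased toward responding “no”).

conservative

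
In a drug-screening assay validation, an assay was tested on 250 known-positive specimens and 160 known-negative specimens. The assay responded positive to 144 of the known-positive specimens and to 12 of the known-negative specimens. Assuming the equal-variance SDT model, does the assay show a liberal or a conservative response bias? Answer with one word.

conservative

z(H) = 0.192, z(FA) = -1.440
c = −½·(z(H) + z(FA)) = 0.624
c > 0 → conservative criterion (biased toward responding “no”).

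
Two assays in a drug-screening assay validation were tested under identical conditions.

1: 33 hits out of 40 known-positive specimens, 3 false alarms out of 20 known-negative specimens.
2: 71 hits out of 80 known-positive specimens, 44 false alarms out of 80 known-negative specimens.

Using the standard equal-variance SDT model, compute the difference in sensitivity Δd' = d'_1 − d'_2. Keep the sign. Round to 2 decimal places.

1: z(0.8250) = 0.935, z(0.1500) = -1.036, d' = 1.971
2: z(0.8875) = 1.213, z(0.5500) = 0.126, d' = 1.087
Δd' = d'_1 − d'_2 = 1.971 − 1.087 = 0.884
1 has the higher sensitivity.

Δd' = 0.88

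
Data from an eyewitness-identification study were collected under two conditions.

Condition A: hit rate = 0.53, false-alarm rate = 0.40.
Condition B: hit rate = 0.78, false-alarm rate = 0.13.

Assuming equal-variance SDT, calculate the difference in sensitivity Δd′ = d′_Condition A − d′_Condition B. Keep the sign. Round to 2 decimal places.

Δd′ = -1.57

Condition A: z(0.53) = 0.075, z(0.40) = -0.253, d' = 0.328
Condition B: z(0.78) = 0.772, z(0.13) = -1.126, d' = 1.898
Δd' = d'_Condition A − d'_Condition B = 0.328 − 1.898 = -1.570
Condition B has the higher sensitivity.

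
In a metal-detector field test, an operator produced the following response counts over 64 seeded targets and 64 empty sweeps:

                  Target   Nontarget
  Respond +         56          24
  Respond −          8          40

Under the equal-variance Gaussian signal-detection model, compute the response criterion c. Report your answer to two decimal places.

H = 56/64 = 0.8750
FA = 24/64 = 0.3750
z(H) = z(0.8750) = 1.150
z(FA) = z(0.3750) = -0.319
c = −½·[z(H) + z(FA)] = −0.5 × (1.150 + (-0.319)) = -0.4155
c < 0: the operator has a liberal response bias.

c = -0.42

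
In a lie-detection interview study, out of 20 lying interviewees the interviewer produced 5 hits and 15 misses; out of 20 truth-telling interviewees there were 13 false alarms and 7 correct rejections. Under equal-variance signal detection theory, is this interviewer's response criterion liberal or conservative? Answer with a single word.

conservative

z(H) = -0.674, z(FA) = 0.385
c = −½·(z(H) + z(FA)) = 0.1445
c > 0 → conservative criterion (biased toward responding “no”).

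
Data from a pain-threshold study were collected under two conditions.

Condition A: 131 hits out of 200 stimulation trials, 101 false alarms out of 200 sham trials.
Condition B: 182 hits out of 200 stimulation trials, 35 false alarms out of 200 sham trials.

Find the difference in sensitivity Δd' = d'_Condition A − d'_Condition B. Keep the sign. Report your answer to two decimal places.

Condition A: z(0.6550) = 0.399, z(0.5050) = 0.013, d' = 0.386
Condition B: z(0.9100) = 1.341, z(0.1750) = -0.935, d' = 2.276
Δd' = d'_Condition A − d'_Condition B = 0.386 − 2.276 = -1.890
Condition B has the higher sensitivity.

Δd' = -1.89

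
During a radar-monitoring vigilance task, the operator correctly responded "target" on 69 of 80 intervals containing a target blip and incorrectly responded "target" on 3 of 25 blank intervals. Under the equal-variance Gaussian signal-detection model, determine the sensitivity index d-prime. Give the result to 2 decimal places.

d-prime = 2.27

H = 69/80 = 0.8625
FA = 3/25 = 0.1200
Φ⁻¹(H) = 1.092
Φ⁻¹(FA) = -1.175
d' = z(H) − z(FA) = 1.092 − (-1.175) = 2.267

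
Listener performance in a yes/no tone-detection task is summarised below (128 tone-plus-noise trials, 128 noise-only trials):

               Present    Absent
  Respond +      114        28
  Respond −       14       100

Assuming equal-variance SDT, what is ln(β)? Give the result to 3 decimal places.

ln β = -0.455

H = 114/128 = 0.8906
FA = 28/128 = 0.2188
z(H) = 1.2297
z(FA) = -0.7763
ln β = −½·[z(H)² − z(FA)²] = −0.5 × (1.5122 − 0.6026) = -0.4548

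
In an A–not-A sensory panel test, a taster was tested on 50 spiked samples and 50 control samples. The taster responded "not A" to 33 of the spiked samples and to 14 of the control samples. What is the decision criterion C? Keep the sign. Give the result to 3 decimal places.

C = 0.085

H = 33/50 = 0.6600
FA = 14/50 = 0.2800
z(0.6600) = 0.4125, z(0.2800) = -0.5828
c = −½·[z(H) + z(FA)] = −0.5 × (0.4125 + (-0.5828)) = 0.08515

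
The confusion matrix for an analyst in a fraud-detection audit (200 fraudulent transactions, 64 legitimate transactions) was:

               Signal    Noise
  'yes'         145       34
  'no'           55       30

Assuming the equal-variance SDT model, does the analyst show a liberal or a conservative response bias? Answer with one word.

z(H) = 0.598, z(FA) = 0.078
c = −½·(z(H) + z(FA)) = -0.338
c < 0 → liberal criterion (biased toward responding “yes”).

liberal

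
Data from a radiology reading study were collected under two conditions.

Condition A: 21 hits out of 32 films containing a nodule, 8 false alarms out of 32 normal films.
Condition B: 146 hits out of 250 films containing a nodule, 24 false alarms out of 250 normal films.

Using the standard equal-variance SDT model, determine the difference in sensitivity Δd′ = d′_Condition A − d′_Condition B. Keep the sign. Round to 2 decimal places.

Δd′ = -0.44

Condition A: z(0.6562) = 0.402, z(0.2500) = -0.674, d' = 1.076
Condition B: z(0.5840) = 0.212, z(0.0960) = -1.305, d' = 1.517
Δd' = d'_Condition A − d'_Condition B = 1.076 − 1.517 = -0.441
Condition B has the higher sensitivity.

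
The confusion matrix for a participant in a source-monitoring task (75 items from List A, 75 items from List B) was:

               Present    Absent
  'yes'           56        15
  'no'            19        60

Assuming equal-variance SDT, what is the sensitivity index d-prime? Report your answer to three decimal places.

H = 56/75 = 0.7467
FA = 15/75 = 0.2000
z(0.7467) = 0.6641, z(0.2000) = -0.8416
d' = z(H) − z(FA) = 0.6641 − (-0.8416) = 1.5057

d-prime = 1.506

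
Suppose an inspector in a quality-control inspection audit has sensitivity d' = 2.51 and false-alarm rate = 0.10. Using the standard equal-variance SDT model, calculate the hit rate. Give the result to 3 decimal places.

z(false-alarm rate) = z(0.10) = -1.2816
z(H) = z(FA) + d' = -1.2816 + 2.51 = 1.2284
hit rate = Φ(1.2284) = 0.8904

hit rate = 0.890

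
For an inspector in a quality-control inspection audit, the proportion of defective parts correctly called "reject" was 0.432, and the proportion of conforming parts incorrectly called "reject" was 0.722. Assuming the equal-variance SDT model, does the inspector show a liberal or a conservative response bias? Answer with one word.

z(H) = -0.171, z(FA) = 0.589
c = −½·(z(H) + z(FA)) = -0.209
c < 0 → liberal criterion (biased toward responding “yes”).

liberal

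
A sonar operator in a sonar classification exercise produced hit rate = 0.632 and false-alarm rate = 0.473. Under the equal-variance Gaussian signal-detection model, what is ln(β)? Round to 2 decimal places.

z(H) = z(0.632) = 0.337
z(FA) = z(0.473) = -0.068
ln β = −½·[z(H)² − z(FA)²] = −0.5 × (0.114 − 0.005) = -0.0545

ln β = -0.05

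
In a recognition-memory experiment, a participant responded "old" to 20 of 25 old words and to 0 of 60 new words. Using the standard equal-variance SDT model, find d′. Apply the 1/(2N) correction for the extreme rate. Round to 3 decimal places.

The false-alarm rate is 0/60 = 0, so apply the 1/(2N) correction: FA → 1/(2·60) = 0.00833.
z(H) = z(0.80000) = 0.8416
z(FA) = z(0.00833) = -2.3941
d' = 0.8416 − (-2.3941) = 3.2357

d′ = 3.236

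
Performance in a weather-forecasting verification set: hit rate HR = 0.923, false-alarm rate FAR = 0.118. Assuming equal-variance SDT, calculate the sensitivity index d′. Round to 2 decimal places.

Φ⁻¹(0.923) = 1.4255, Φ⁻¹(0.118) = -1.1850
d' = z(H) − z(FA) = 1.4255 − (-1.1850) = 2.6105

d′ = 2.61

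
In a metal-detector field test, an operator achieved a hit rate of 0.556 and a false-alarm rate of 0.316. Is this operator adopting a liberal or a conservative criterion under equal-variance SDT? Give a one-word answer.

z(H) = 0.141, z(FA) = -0.479
c = −½·(z(H) + z(FA)) = 0.169
c > 0 → conservative criterion (biased toward responding “no”).

conservative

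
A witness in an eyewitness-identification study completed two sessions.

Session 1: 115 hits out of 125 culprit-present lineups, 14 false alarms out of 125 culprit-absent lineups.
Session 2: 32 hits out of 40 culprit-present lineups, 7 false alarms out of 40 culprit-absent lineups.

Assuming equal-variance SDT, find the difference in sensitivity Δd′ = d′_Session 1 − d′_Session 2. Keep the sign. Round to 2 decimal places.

Δd′ = 0.84

Session 1: z(0.9200) = 1.405, z(0.1120) = -1.216, d' = 2.621
Session 2: z(0.8000) = 0.842, z(0.1750) = -0.935, d' = 1.777
Δd' = d'_Session 1 − d'_Session 2 = 2.621 − 1.777 = 0.844
Session 1 has the higher sensitivity.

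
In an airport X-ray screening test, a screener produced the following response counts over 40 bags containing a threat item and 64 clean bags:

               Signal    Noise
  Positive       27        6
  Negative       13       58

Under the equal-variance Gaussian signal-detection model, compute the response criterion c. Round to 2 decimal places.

H = 27/40 = 0.6750
FA = 6/64 = 0.0938
Φ⁻¹(H) = 0.4538
Φ⁻¹(FA) = -1.3177
c = −½·[z(H) + z(FA)] = −0.5 × (0.4538 + (-1.3177)) = 0.43195

c = 0.43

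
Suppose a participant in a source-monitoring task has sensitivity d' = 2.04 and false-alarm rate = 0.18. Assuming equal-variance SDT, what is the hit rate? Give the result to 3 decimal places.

z(false-alarm rate) = z(0.18) = -0.9154
z(H) = z(FA) + d' = -0.9154 + 2.04 = 1.1246
hit rate = Φ(1.1246) = 0.8696

hit rate = 0.870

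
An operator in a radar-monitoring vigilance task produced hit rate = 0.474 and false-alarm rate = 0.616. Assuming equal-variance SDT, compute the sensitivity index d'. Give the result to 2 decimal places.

z(0.474) = -0.0652, z(0.616) = 0.2950
d' = z(H) − z(FA) = -0.0652 − 0.2950 = -0.3602

d' = -0.36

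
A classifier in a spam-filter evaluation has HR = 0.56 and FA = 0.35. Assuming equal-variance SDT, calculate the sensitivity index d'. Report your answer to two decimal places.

Φ⁻¹(H) = Φ⁻¹(0.56) = 0.1510
Φ⁻¹(FA) = Φ⁻¹(0.35) = -0.3853
d' = z(H) − z(FA) = 0.1510 − (-0.3853) = 0.5363

d' = 0.54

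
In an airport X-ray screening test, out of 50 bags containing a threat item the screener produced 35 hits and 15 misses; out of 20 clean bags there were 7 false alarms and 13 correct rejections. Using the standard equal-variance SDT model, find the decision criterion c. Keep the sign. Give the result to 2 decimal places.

c = -0.07

H = 35/50 = 0.7000
FA = 7/20 = 0.3500
z(H) = 0.5244
z(FA) = -0.3853
c = −½·[z(H) + z(FA)] = −0.5 × (0.5244 + (-0.3853)) = -0.06955
c < 0: the screener has a liberal response bias.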